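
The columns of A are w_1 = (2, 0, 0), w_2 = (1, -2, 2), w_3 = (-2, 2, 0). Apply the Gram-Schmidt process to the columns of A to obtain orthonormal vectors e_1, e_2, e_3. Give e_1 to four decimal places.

e_1 = (1.0000, 0.0000, 0.0000)

w_1 = (2, 0, 0); ‖w_1‖ = 2.0000, so e_1 = (1.0000, 0.0000, 0.0000).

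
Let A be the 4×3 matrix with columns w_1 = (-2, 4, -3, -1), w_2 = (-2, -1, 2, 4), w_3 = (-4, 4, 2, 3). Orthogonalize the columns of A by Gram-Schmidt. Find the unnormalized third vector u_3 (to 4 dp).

u_3 = (0.0769, 1.6154, 2.3462, -0.7308)

w_1 = (-2, 4, -3, -1); ‖w_1‖ = 5.4772, so q_1 = (-0.3651, 0.7303, -0.5477, -0.1826).
q_1·w_2 = (-0.3651)·(-2) + 0.7303·(-1) + (-0.5477)·2 + (-0.1826)·4 = -1.8257.
u_2 = w_2 + 1.8257·q_1 = (-2.6667, 0.3333, 1.0000, 3.6667).
‖u_2‖ = 4.6547, so q_2 = (-0.5729, 0.0716, 0.2148, 0.7877).
q_1·w_3 = (-0.3651)·(-4) + 0.7303·4 + (-0.5477)·2 + (-0.1826)·3 = 2.7386; q_2·w_3 = (-0.5729)·(-4) + 0.0716·4 + 0.2148·2 + 0.7877·3 = 5.3709.
u_3 = w_3 − 2.7386·q_1 − 5.3709·q_2 = (0.0769, 1.6154, 2.3462, -0.7308).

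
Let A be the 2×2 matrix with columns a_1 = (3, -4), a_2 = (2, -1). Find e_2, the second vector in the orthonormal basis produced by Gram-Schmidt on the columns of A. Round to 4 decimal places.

e_2 = (0.8000, 0.6000)

a_1 = (3, -4); ‖a_1‖ = 5.0000, so e_1 = (0.6000, -0.8000).
e_1·a_2 = 0.6000·2 + (-0.8000)·(-1) = 2.0000.
u_2 = a_2 − 2.0000·e_1 = (0.8000, 0.6000).
‖u_2‖ = 1.0000, so e_2 = (0.8000, 0.6000).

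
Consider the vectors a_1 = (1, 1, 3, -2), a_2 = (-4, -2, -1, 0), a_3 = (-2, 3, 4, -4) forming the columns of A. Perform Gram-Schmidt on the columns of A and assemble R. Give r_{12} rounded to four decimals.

a_1 = (1, 1, 3, -2); ‖a_1‖ = 3.8730, so q_1 = (0.2582, 0.2582, 0.7746, -0.5164).
r_{12} = q_1·a_2 = -2.3238.

r_{12} = -2.3238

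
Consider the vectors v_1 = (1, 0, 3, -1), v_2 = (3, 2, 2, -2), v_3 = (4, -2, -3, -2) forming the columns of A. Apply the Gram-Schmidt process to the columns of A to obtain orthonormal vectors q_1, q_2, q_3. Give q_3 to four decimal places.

v_1 = (1, 0, 3, -1); ‖v_1‖ = 3.3166, so q_1 = (0.3015, 0.0000, 0.9045, -0.3015).
q_1·v_2 = 0.3015·3 + 0.0000·2 + 0.9045·2 + (-0.3015)·(-2) = 3.3166.
u_2 = v_2 − 3.3166·q_1 = (2.0000, 2.0000, -1.0000, -1.0000).
‖u_2‖ = 3.1623, so q_2 = (0.6325, 0.6325, -0.3162, -0.3162).
q_1·v_3 = 0.3015·4 + 0.0000·(-2) + 0.9045·(-3) + (-0.3015)·(-2) = -0.9045; q_2·v_3 = 0.6325·4 + 0.6325·(-2) + (-0.3162)·(-3) + (-0.3162)·(-2) = 2.8460.
u_3 = v_3 + 0.9045·q_1 − 2.8460·q_2 = (2.4727, -3.8000, -1.2818, -1.3727).
‖u_3‖ = 4.9073, so q_3 = (0.5039, -0.7744, -0.2612, -0.2797).

q_3 = (0.5039, -0.7744, -0.2612, -0.2797)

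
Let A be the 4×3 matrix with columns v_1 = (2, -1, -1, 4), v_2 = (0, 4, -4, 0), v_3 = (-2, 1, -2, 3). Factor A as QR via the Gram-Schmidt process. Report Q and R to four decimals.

e_1 = v_1/‖v_1‖ = (2, -1, -1, 4)/4.6904 = (0.4264, -0.2132, -0.2132, 0.8528).
r_{12} = e_1·v_2 = 0.0000.
u_2 = v_2 + 0.0000·e_1 = (0.0000, 4.0000, -4.0000, 0.0000).
‖u_2‖ = 5.6569, so e_2 = (0.0000, 0.7071, -0.7071, 0.0000).
r_{13} = e_1·v_3 = 1.9188; r_{23} = e_2·v_3 = 2.1213.
u_3 = v_3 − 1.9188·e_1 − 2.1213·e_2 = (-2.8182, -0.0909, -0.0909, 1.3636).
‖u_3‖ = 3.1334, so e_3 = (-0.8994, -0.0290, -0.0290, 0.4352).

Q = [[0.4264, 0.0000, -0.8994], [-0.2132, 0.7071, -0.0290], [-0.2132, -0.7071, -0.0290], [0.8528, 0.0000, 0.4352]], R = [[4.6904, 0.0000, 1.9188], [0.0000, 5.6569, 2.1213], [0.0000, 0.0000, 3.1334]]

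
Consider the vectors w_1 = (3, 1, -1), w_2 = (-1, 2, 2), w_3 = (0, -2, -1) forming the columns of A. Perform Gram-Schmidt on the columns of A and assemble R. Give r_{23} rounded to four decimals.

r_{23} = -2.1930

w_1 = (3, 1, -1); ‖w_1‖ = 3.3166, so e_1 = (0.9045, 0.3015, -0.3015).
e_1·w_2 = 0.9045·(-1) + 0.3015·2 + (-0.3015)·2 = -0.9045.
u_2 = w_2 + 0.9045·e_1 = (-0.1818, 2.2727, 1.7273).
‖u_2‖ = 2.8604, so e_2 = (-0.0636, 0.7946, 0.6039).
r_{23} = e_2·w_3 = -2.1930.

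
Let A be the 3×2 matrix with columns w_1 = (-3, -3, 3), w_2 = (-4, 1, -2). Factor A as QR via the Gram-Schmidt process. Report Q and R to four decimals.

w_1 = (-3, -3, 3); ‖w_1‖ = 5.1962, so e_1 = (-0.5774, -0.5774, 0.5774).
e_1·w_2 = (-0.5774)·(-4) + (-0.5774)·1 + 0.5774·(-2) = 0.5774.
u_2 = w_2 − 0.5774·e_1 = (-3.6667, 1.3333, -2.3333).
‖u_2‖ = 4.5461, so e_2 = (-0.8066, 0.2933, -0.5133).

Q = [[-0.5774, -0.8066], [-0.5774, 0.2933], [0.5774, -0.5133]], R = [[5.1962, 0.5774], [0.0000, 4.5461]]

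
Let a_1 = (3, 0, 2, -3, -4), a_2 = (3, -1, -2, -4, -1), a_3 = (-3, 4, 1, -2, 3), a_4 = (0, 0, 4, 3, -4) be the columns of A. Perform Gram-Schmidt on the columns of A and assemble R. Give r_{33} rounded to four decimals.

r_{33} = 5.8433

q_1 = a_1/‖a_1‖ = (3, 0, 2, -3, -4)/6.1644 = (0.4867, 0.0000, 0.3244, -0.4867, -0.6489).
r_{12} = q_1·a_2 = 3.4066.
u_2 = a_2 − 3.4066·q_1 = (1.3421, -1.0000, -3.1053, -2.3421, 1.2105).
‖u_2‖ = 4.4039, so q_2 = (0.3048, -0.2271, -0.7051, -0.5318, 0.2749).
r_{13} = q_1·a_3 = -2.1089; r_{23} = q_2·a_3 = -0.6394.
u_3 = a_3 + 2.1089·q_1 + 0.6394·q_2 = (-1.7788, 3.8548, 1.2334, -3.3664, 1.8073).
r_{33} = ‖u_3‖ = 5.8433.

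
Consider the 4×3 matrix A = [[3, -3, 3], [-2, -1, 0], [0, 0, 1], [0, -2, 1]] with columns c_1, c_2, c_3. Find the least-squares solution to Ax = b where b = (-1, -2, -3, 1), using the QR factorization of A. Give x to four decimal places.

x = (1.4930, -1.6620, -3.3380)

c_1 = (3, -2, 0, 0); ‖c_1‖ = 3.6056, so e_1 = (0.8321, -0.5547, 0.0000, 0.0000).
e_1·c_2 = 0.8321·(-3) + (-0.5547)·(-1) + 0.0000·0 + 0.0000·(-2) = -1.9415.
u_2 = c_2 + 1.9415·e_1 = (-1.3846, -2.0769, 0.0000, -2.0000).
‖u_2‖ = 3.1986, so e_2 = (-0.4329, -0.6493, 0.0000, -0.6253).
e_1·c_3 = 0.8321·3 + (-0.5547)·0 + 0.0000·1 + 0.0000·1 = 2.4962; e_2·c_3 = (-0.4329)·3 + (-0.6493)·0 + 0.0000·1 + (-0.6253)·1 = -1.9239.
u_3 = c_3 − 2.4962·e_1 + 1.9239·e_2 = (0.0902, 0.1353, 1.0000, -0.2030).
‖u_3‖ = 1.0333, so e_3 = (0.0873, 0.1310, 0.9678, -0.1965).
Qᵀb = (0.2774, 1.1063, -3.4491).
Back-substitute: x_3 = -3.4491/1.0333 = -3.3380.
x_2 = (1.1063 + 1.9239·(-3.3380))/3.1986 = -1.6620.
x_1 = (0.2774 + 1.9415·(-1.6620) − 2.4962·(-3.3380))/3.6056 = 1.4930.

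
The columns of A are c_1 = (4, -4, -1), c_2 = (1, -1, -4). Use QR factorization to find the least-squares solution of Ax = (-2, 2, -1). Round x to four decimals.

x = (-0.6000, 0.4000)

c_1 = (4, -4, -1); ‖c_1‖ = 5.7446, so e_1 = (0.6963, -0.6963, -0.1741).
e_1·c_2 = 0.6963·1 + (-0.6963)·(-1) + (-0.1741)·(-4) = 2.0889.
u_2 = c_2 − 2.0889·e_1 = (-0.4545, 0.4545, -3.6364).
‖u_2‖ = 3.6927, so e_2 = (-0.1231, 0.1231, -0.9847).
Qᵀb = (-2.6112, 1.4771).
Back-substitute: x_2 = 1.4771/3.6927 = 0.4000.
x_1 = (-2.6112 − 2.0889·0.4000)/5.7446 = -0.6000.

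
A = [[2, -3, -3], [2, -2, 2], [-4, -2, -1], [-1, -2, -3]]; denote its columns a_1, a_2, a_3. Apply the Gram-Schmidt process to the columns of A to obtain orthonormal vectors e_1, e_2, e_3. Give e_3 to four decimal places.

e_3 = (-0.4130, 0.7598, 0.2779, -0.4181)

e_1 = a_1/‖a_1‖ = (2, 2, -4, -1)/5.0000 = (0.4000, 0.4000, -0.8000, -0.2000).
r_{12} = e_1·a_2 = 0.0000.
u_2 = a_2 − 0.0000·e_1 = (-3.0000, -2.0000, -2.0000, -2.0000).
‖u_2‖ = 4.5826, so e_2 = (-0.6547, -0.4364, -0.4364, -0.4364).
r_{13} = e_1·a_3 = 1.0000; r_{23} = e_2·a_3 = 2.8368.
u_3 = a_3 − 1.0000·e_1 − 2.8368·e_2 = (-1.5429, 2.8381, 1.0381, -1.5619).
‖u_3‖ = 3.7353, so e_3 = (-0.4130, 0.7598, 0.2779, -0.4181).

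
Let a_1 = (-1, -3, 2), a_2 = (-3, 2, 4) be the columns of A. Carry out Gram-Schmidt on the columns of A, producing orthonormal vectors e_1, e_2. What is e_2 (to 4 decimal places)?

e_2 = (-0.5066, 0.5888, 0.6298)

e_1 = a_1/‖a_1‖ = (-1, -3, 2)/3.7417 = (-0.2673, -0.8018, 0.5345).
r_{12} = e_1·a_2 = 1.3363.
u_2 = a_2 − 1.3363·e_1 = (-2.6429, 3.0714, 3.2857).
‖u_2‖ = 5.2167, so e_2 = (-0.5066, 0.5888, 0.6298).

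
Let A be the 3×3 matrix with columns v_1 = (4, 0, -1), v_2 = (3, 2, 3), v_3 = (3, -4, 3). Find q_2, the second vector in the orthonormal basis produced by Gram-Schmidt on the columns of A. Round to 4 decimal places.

q_2 = (0.2125, 0.4817, 0.8501)

v_1 = (4, 0, -1); ‖v_1‖ = 4.1231, so q_1 = (0.9701, 0.0000, -0.2425).
q_1·v_2 = 0.9701·3 + 0.0000·2 + (-0.2425)·3 = 2.1828.
u_2 = v_2 − 2.1828·q_1 = (0.8824, 2.0000, 3.5294).
‖u_2‖ = 4.1515, so q_2 = (0.2125, 0.4817, 0.8501).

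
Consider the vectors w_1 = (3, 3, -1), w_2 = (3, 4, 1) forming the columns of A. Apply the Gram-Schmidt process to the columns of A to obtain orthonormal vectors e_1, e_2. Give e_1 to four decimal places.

e_1 = (0.6882, 0.6882, -0.2294)

e_1 = w_1/‖w_1‖ = (3, 3, -1)/4.3589 = (0.6882, 0.6882, -0.2294).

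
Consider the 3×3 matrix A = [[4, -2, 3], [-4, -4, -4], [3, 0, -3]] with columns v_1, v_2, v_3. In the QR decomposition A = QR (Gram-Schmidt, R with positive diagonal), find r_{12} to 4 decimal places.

q_1 = v_1/‖v_1‖ = (4, -4, 3)/6.4031 = (0.6247, -0.6247, 0.4685).
r_{12} = q_1·v_2 = 1.2494.

r_{12} = 1.2494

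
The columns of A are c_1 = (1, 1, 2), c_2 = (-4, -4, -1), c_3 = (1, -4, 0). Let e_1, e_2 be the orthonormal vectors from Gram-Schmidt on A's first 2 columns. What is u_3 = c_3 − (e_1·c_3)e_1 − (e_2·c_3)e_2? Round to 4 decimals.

u_3 = (2.5000, -2.5000, 0.0000)

e_1 = c_1/‖c_1‖ = (1, 1, 2)/2.4495 = (0.4082, 0.4082, 0.8165).
r_{12} = e_1·c_2 = -4.0825.
u_2 = c_2 + 4.0825·e_1 = (-2.3333, -2.3333, 2.3333).
‖u_2‖ = 4.0415, so e_2 = (-0.5774, -0.5774, 0.5774).
r_{13} = e_1·c_3 = -1.2247; r_{23} = e_2·c_3 = 1.7321.
u_3 = c_3 + 1.2247·e_1 − 1.7321·e_2 = (2.5000, -2.5000, 0.0000).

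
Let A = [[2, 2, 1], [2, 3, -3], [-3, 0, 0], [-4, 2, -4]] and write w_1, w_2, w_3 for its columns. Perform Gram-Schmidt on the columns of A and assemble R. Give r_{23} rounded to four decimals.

r_{23} = -3.8281

w_1 = (2, 2, -3, -4); ‖w_1‖ = 5.7446, so q_1 = (0.3482, 0.3482, -0.5222, -0.6963).
q_1·w_2 = 0.3482·2 + 0.3482·3 + (-0.5222)·0 + (-0.6963)·2 = 0.3482.
u_2 = w_2 − 0.3482·q_1 = (1.8788, 2.8788, 0.1818, 2.2424).
‖u_2‖ = 4.1084, so q_2 = (0.4573, 0.7007, 0.0443, 0.5458).
r_{23} = q_2·w_3 = -3.8281.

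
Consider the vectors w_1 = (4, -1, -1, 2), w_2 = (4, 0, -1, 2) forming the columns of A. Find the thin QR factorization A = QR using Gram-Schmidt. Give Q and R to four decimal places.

Q = [[0.8528, 0.1861], [-0.2132, 0.9770], [-0.2132, -0.0465], [0.4264, 0.0930]], R = [[4.6904, 4.4772], [0.0000, 0.9770]]

w_1 = (4, -1, -1, 2); ‖w_1‖ = 4.6904, so e_1 = (0.8528, -0.2132, -0.2132, 0.4264).
e_1·w_2 = 0.8528·4 + (-0.2132)·0 + (-0.2132)·(-1) + 0.4264·2 = 4.4772.
u_2 = w_2 − 4.4772·e_1 = (0.1818, 0.9545, -0.0455, 0.0909).
‖u_2‖ = 0.9770, so e_2 = (0.1861, 0.9770, -0.0465, 0.0930).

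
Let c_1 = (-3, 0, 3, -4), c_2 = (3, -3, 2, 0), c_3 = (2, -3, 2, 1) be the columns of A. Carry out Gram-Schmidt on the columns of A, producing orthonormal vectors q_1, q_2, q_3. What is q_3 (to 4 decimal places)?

c_1 = (-3, 0, 3, -4); ‖c_1‖ = 5.8310, so q_1 = (-0.5145, 0.0000, 0.5145, -0.6860).
q_1·c_2 = (-0.5145)·3 + 0.0000·(-3) + 0.5145·2 + (-0.6860)·0 = -0.5145.
u_2 = c_2 + 0.5145·q_1 = (2.7353, -3.0000, 2.2647, -0.3529).
‖u_2‖ = 4.6621, so q_2 = (0.5867, -0.6435, 0.4858, -0.0757).
q_1·c_3 = (-0.5145)·2 + 0.0000·(-3) + 0.5145·2 + (-0.6860)·1 = -0.6860; q_2·c_3 = 0.5867·2 + (-0.6435)·(-3) + 0.4858·2 + (-0.0757)·1 = 3.9997.
u_3 = c_3 + 0.6860·q_1 − 3.9997·q_2 = (-0.6996, -0.4263, 0.4100, 0.8322).
‖u_3‖ = 1.2377, so q_3 = (-0.5653, -0.3444, 0.3313, 0.6724).

q_3 = (-0.5653, -0.3444, 0.3313, 0.6724)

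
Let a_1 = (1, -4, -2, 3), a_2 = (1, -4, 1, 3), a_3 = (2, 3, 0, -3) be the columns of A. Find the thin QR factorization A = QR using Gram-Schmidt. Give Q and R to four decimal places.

a_1 = (1, -4, -2, 3); ‖a_1‖ = 5.4772, so e_1 = (0.1826, -0.7303, -0.3651, 0.5477).
e_1·a_2 = 0.1826·1 + (-0.7303)·(-4) + (-0.3651)·1 + 0.5477·3 = 4.3818.
u_2 = a_2 − 4.3818·e_1 = (0.2000, -0.8000, 2.6000, 0.6000).
‖u_2‖ = 2.7928, so e_2 = (0.0716, -0.2864, 0.9309, 0.2148).
e_1·a_3 = 0.1826·2 + (-0.7303)·3 + (-0.3651)·0 + 0.5477·(-3) = -3.4689; e_2·a_3 = 0.0716·2 + (-0.2864)·3 + 0.9309·0 + 0.2148·(-3) = -1.3606.
u_3 = a_3 + 3.4689·e_1 + 1.3606·e_2 = (2.7308, 0.0769, 0.0000, -0.8077).
‖u_3‖ = 2.8488, so e_3 = (0.9586, 0.0270, 0.0000, -0.2835).

Q = [[0.1826, 0.0716, 0.9586], [-0.7303, -0.2864, 0.0270], [-0.3651, 0.9309, 0.0000], [0.5477, 0.2148, -0.2835]], R = [[5.4772, 4.3818, -3.4689], [0.0000, 2.7928, -1.3606], [0.0000, 0.0000, 2.8488]]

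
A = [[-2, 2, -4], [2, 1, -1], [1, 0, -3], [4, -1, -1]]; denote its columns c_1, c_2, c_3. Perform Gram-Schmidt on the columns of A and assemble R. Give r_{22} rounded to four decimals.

c_1 = (-2, 2, 1, 4); ‖c_1‖ = 5.0000, so q_1 = (-0.4000, 0.4000, 0.2000, 0.8000).
q_1·c_2 = (-0.4000)·2 + 0.4000·1 + 0.2000·0 + 0.8000·(-1) = -1.2000.
u_2 = c_2 + 1.2000·q_1 = (1.5200, 1.4800, 0.2400, -0.0400).
r_{22} = ‖u_2‖ = 2.1354.

r_{22} = 2.1354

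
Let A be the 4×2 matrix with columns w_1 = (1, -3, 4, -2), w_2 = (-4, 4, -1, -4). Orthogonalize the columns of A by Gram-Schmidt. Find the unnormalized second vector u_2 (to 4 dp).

w_1 = (1, -3, 4, -2); ‖w_1‖ = 5.4772, so e_1 = (0.1826, -0.5477, 0.7303, -0.3651).
e_1·w_2 = 0.1826·(-4) + (-0.5477)·4 + 0.7303·(-1) + (-0.3651)·(-4) = -2.1909.
u_2 = w_2 + 2.1909·e_1 = (-3.6000, 2.8000, 0.6000, -4.8000).

u_2 = (-3.6000, 2.8000, 0.6000, -4.8000)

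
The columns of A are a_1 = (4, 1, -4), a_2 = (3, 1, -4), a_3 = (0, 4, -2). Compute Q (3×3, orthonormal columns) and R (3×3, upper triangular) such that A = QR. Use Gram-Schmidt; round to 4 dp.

a_1 = (4, 1, -4); ‖a_1‖ = 5.7446, so e_1 = (0.6963, 0.1741, -0.6963).
e_1·a_2 = 0.6963·3 + 0.1741·1 + (-0.6963)·(-4) = 5.0483.
u_2 = a_2 − 5.0483·e_1 = (-0.5152, 0.1212, -0.4848).
‖u_2‖ = 0.7177, so e_2 = (-0.7177, 0.1689, -0.6755).
e_1·a_3 = 0.6963·0 + 0.1741·4 + (-0.6963)·(-2) = 2.0889; e_2·a_3 = (-0.7177)·0 + 0.1689·4 + (-0.6755)·(-2) = 2.0266.
u_3 = a_3 − 2.0889·e_1 − 2.0266·e_2 = (0.0000, 3.2941, 0.8235).
‖u_3‖ = 3.3955, so e_3 = (0.0000, 0.9701, 0.2425).

Q = [[0.6963, -0.7177, 0.0000], [0.1741, 0.1689, 0.9701], [-0.6963, -0.6755, 0.2425]], R = [[5.7446, 5.0483, 2.0889], [0.0000, 0.7177, 2.0266], [0.0000, 0.0000, 3.3955]]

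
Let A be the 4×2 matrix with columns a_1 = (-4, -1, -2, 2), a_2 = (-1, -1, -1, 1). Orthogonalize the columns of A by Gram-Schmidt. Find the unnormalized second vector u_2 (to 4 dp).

u_2 = (0.4400, -0.6400, -0.2800, 0.2800)

a_1 = (-4, -1, -2, 2); ‖a_1‖ = 5.0000, so q_1 = (-0.8000, -0.2000, -0.4000, 0.4000).
q_1·a_2 = (-0.8000)·(-1) + (-0.2000)·(-1) + (-0.4000)·(-1) + 0.4000·1 = 1.8000.
u_2 = a_2 − 1.8000·q_1 = (0.4400, -0.6400, -0.2800, 0.2800).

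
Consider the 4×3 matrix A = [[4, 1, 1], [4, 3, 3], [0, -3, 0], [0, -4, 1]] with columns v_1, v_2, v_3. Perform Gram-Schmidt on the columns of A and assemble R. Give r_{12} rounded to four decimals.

r_{12} = 2.8284

v_1 = (4, 4, 0, 0); ‖v_1‖ = 5.6569, so e_1 = (0.7071, 0.7071, 0.0000, 0.0000).
r_{12} = e_1·v_2 = 2.8284.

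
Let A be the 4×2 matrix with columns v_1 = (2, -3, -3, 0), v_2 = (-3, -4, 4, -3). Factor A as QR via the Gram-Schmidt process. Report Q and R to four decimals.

Q = [[0.4264, -0.3529], [-0.6396, -0.6928], [-0.6396, 0.4575], [0.0000, -0.4314]], R = [[4.6904, -1.2792], [0.0000, 6.9544]]

q_1 = v_1/‖v_1‖ = (2, -3, -3, 0)/4.6904 = (0.4264, -0.6396, -0.6396, 0.0000).
r_{12} = q_1·v_2 = -1.2792.
u_2 = v_2 + 1.2792·q_1 = (-2.4545, -4.8182, 3.1818, -3.0000).
‖u_2‖ = 6.9544, so q_2 = (-0.3529, -0.6928, 0.4575, -0.4314).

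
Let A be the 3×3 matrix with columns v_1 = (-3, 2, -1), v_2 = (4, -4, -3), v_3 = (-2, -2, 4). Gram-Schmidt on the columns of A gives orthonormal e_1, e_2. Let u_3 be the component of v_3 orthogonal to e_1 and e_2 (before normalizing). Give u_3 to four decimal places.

v_1 = (-3, 2, -1); ‖v_1‖ = 3.7417, so e_1 = (-0.8018, 0.5345, -0.2673).
e_1·v_2 = (-0.8018)·4 + 0.5345·(-4) + (-0.2673)·(-3) = -4.5434.
u_2 = v_2 + 4.5434·e_1 = (0.3571, -1.5714, -4.2143).
‖u_2‖ = 4.5119, so e_2 = (0.0792, -0.3483, -0.9340).
e_1·v_3 = (-0.8018)·(-2) + 0.5345·(-2) + (-0.2673)·4 = -0.5345; e_2·v_3 = 0.0792·(-2) + (-0.3483)·(-2) + (-0.9340)·4 = -3.1979.
u_3 = v_3 + 0.5345·e_1 + 3.1979·e_2 = (-2.1754, -2.8281, 0.8702).

u_3 = (-2.1754, -2.8281, 0.8702)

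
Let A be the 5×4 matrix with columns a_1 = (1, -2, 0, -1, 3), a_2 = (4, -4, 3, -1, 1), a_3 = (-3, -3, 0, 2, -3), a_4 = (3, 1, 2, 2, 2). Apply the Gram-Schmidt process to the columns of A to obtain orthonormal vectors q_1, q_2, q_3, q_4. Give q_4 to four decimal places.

q_4 = (0.0945, 0.1397, 0.2370, 0.8875, 0.3575)

q_1 = a_1/‖a_1‖ = (1, -2, 0, -1, 3)/3.8730 = (0.2582, -0.5164, 0.0000, -0.2582, 0.7746).
r_{12} = q_1·a_2 = 4.1312.
u_2 = a_2 − 4.1312·q_1 = (2.9333, -1.8667, 3.0000, 0.0667, -2.2000).
‖u_2‖ = 5.0925, so q_2 = (0.5760, -0.3666, 0.5891, 0.0131, -0.4320).
r_{13} = q_1·a_3 = -2.0656; r_{23} = q_2·a_3 = 0.6938.
u_3 = a_3 + 2.0656·q_1 − 0.6938·q_2 = (-2.8663, -3.8123, -0.4087, 1.4576, -1.1003).
‖u_3‖ = 5.1237, so q_3 = (-0.5594, -0.7441, -0.0798, 0.2845, -0.2147).
r_{14} = q_1·a_4 = 1.2910; r_{24} = q_2·a_4 = 1.7019; r_{34} = q_3·a_4 = -2.4424.
u_4 = a_4 − 1.2910·q_1 − 1.7019·q_2 + 2.4424·q_3 = (0.3200, 0.4732, 0.8026, 3.0059, 1.2107).
‖u_4‖ = 3.3870, so q_4 = (0.0945, 0.1397, 0.2370, 0.8875, 0.3575).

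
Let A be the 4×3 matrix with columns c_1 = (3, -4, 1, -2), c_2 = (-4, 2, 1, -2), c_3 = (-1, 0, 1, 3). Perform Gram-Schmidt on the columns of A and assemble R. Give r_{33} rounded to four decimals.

c_1 = (3, -4, 1, -2); ‖c_1‖ = 5.4772, so e_1 = (0.5477, -0.7303, 0.1826, -0.3651).
e_1·c_2 = 0.5477·(-4) + (-0.7303)·2 + 0.1826·1 + (-0.3651)·(-2) = -2.7386.
u_2 = c_2 + 2.7386·e_1 = (-2.5000, 0.0000, 1.5000, -3.0000).
‖u_2‖ = 4.1833, so e_2 = (-0.5976, 0.0000, 0.3586, -0.7171).
e_1·c_3 = 0.5477·(-1) + (-0.7303)·0 + 0.1826·1 + (-0.3651)·3 = -1.4606; e_2·c_3 = (-0.5976)·(-1) + 0.0000·0 + 0.3586·1 + (-0.7171)·3 = -1.1952.
u_3 = c_3 + 1.4606·e_1 + 1.1952·e_2 = (-0.9143, -1.0667, 1.6952, 1.6095).
r_{33} = ‖u_3‖ = 2.7273.

r_{33} = 2.7273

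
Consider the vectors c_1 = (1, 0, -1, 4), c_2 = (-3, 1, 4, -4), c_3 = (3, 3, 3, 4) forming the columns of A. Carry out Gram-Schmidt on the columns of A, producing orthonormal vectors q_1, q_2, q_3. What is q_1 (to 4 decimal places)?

q_1 = (0.2357, 0.0000, -0.2357, 0.9428)

q_1 = c_1/‖c_1‖ = (1, 0, -1, 4)/4.2426 = (0.2357, 0.0000, -0.2357, 0.9428).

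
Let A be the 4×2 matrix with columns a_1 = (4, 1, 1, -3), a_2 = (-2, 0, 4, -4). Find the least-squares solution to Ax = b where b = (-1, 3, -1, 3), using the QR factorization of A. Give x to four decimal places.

a_1 = (4, 1, 1, -3); ‖a_1‖ = 5.1962, so q_1 = (0.7698, 0.1925, 0.1925, -0.5774).
q_1·a_2 = 0.7698·(-2) + 0.1925·0 + 0.1925·4 + (-0.5774)·(-4) = 1.5396.
u_2 = a_2 − 1.5396·q_1 = (-3.1852, -0.2963, 3.7037, -3.1111).
‖u_2‖ = 5.7991, so q_2 = (-0.5493, -0.0511, 0.6387, -0.5365).
Qᵀb = (-2.1170, -1.8521).
Back-substitute: x_2 = -1.8521/5.7991 = -0.3194.
x_1 = (-2.1170 − 1.5396·(-0.3194))/5.1962 = -0.3128.

x = (-0.3128, -0.3194)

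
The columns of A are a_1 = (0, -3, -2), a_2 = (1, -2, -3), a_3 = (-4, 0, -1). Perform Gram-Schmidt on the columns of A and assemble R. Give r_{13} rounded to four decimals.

r_{13} = 0.5547

a_1 = (0, -3, -2); ‖a_1‖ = 3.6056, so e_1 = (0.0000, -0.8321, -0.5547).
r_{13} = e_1·a_3 = 0.5547.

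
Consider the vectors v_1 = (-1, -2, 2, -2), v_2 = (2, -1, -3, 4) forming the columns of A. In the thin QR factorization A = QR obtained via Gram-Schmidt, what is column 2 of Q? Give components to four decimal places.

e_2 = (0.2390, -0.8164, -0.2190, 0.4779)

v_1 = (-1, -2, 2, -2); ‖v_1‖ = 3.6056, so e_1 = (-0.2774, -0.5547, 0.5547, -0.5547).
e_1·v_2 = (-0.2774)·2 + (-0.5547)·(-1) + 0.5547·(-3) + (-0.5547)·4 = -3.8829.
u_2 = v_2 + 3.8829·e_1 = (0.9231, -3.1538, -0.8462, 1.8462).
‖u_2‖ = 3.8630, so e_2 = (0.2390, -0.8164, -0.2190, 0.4779).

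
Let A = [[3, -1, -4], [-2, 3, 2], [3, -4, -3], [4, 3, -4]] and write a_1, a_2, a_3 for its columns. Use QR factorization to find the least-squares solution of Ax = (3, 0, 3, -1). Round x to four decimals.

x = (-2.2368, -0.4263, -2.3211)

a_1 = (3, -2, 3, 4); ‖a_1‖ = 6.1644, so e_1 = (0.4867, -0.3244, 0.4867, 0.6489).
e_1·a_2 = 0.4867·(-1) + (-0.3244)·3 + 0.4867·(-4) + 0.6489·3 = -1.4600.
u_2 = a_2 + 1.4600·e_1 = (-0.2895, 2.5263, -3.2895, 3.9474).
‖u_2‖ = 5.7331, so e_2 = (-0.0505, 0.4407, -0.5738, 0.6885).
e_1·a_3 = 0.4867·(-4) + (-0.3244)·2 + 0.4867·(-3) + 0.6489·(-4) = -6.6511; e_2·a_3 = (-0.0505)·(-4) + 0.4407·2 + (-0.5738)·(-3) + 0.6885·(-4) = 0.0505.
u_3 = a_3 + 6.6511·e_1 − 0.0505·e_2 = (-0.7606, -0.1801, 0.2658, 0.2810).
‖u_3‖ = 0.8721, so e_3 = (-0.8721, -0.2066, 0.3048, 0.3222).
Qᵀb = (2.2711, -2.5613, -2.0243).
Back-substitute: x_3 = -2.0243/0.8721 = -2.3211.
x_2 = (-2.5613 − 0.0505·(-2.3211))/5.7331 = -0.4263.
x_1 = (2.2711 + 1.4600·(-0.4263) + 6.6511·(-2.3211))/6.1644 = -2.2368.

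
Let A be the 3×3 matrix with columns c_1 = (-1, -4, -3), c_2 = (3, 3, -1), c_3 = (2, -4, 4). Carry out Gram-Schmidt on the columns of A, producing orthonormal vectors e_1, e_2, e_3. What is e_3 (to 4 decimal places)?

e_1 = c_1/‖c_1‖ = (-1, -4, -3)/5.0990 = (-0.1961, -0.7845, -0.5883).
r_{12} = e_1·c_2 = -2.3534.
u_2 = c_2 + 2.3534·e_1 = (2.5385, 1.1538, -2.3846).
‖u_2‖ = 3.6690, so e_2 = (0.6919, 0.3145, -0.6499).
r_{13} = e_1·c_3 = 0.3922; r_{23} = e_2·c_3 = -2.4740.
u_3 = c_3 − 0.3922·e_1 + 2.4740·e_2 = (3.7886, -2.9143, 2.6229).
‖u_3‖ = 5.4521, so e_3 = (0.6949, -0.5345, 0.4811).

e_3 = (0.6949, -0.5345, 0.4811)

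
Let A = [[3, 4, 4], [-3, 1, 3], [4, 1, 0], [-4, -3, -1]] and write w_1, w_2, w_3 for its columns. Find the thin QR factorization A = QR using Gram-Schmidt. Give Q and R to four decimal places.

Q = [[0.4243, 0.6565, 0.3280], [-0.4243, 0.6565, 0.1935], [0.5657, -0.2626, 0.6015], [-0.5657, -0.2626, 0.7023]], R = [[7.0711, 3.5355, 0.9899], [0.0000, 3.8079, 4.8583], [0.0000, 0.0000, 1.1902]]

q_1 = w_1/‖w_1‖ = (3, -3, 4, -4)/7.0711 = (0.4243, -0.4243, 0.5657, -0.5657).
r_{12} = q_1·w_2 = 3.5355.
u_2 = w_2 − 3.5355·q_1 = (2.5000, 2.5000, -1.0000, -1.0000).
‖u_2‖ = 3.8079, so q_2 = (0.6565, 0.6565, -0.2626, -0.2626).
r_{13} = q_1·w_3 = 0.9899; r_{23} = q_2·w_3 = 4.8583.
u_3 = w_3 − 0.9899·q_1 − 4.8583·q_2 = (0.3903, 0.2303, 0.7159, 0.8359).
‖u_3‖ = 1.1902, so q_3 = (0.3280, 0.1935, 0.6015, 0.7023).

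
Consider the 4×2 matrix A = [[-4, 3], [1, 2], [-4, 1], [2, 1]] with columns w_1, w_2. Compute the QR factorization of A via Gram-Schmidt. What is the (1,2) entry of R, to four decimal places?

e_1 = w_1/‖w_1‖ = (-4, 1, -4, 2)/6.0828 = (-0.6576, 0.1644, -0.6576, 0.3288).
r_{12} = e_1·w_2 = -1.9728.

r_{12} = -1.9728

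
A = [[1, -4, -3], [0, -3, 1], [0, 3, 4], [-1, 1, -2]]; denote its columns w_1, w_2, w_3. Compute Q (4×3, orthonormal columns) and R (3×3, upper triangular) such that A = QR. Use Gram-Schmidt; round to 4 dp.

e_1 = w_1/‖w_1‖ = (1, 0, 0, -1)/1.4142 = (0.7071, 0.0000, 0.0000, -0.7071).
r_{12} = e_1·w_2 = -3.5355.
u_2 = w_2 + 3.5355·e_1 = (-1.5000, -3.0000, 3.0000, -1.5000).
‖u_2‖ = 4.7434, so e_2 = (-0.3162, -0.6325, 0.6325, -0.3162).
r_{13} = e_1·w_3 = -0.7071; r_{23} = e_2·w_3 = 3.4785.
u_3 = w_3 + 0.7071·e_1 − 3.4785·e_2 = (-1.4000, 3.2000, 1.8000, -1.4000).
‖u_3‖ = 4.1713, so e_3 = (-0.3356, 0.7671, 0.4315, -0.3356).

Q = [[0.7071, -0.3162, -0.3356], [0.0000, -0.6325, 0.7671], [0.0000, 0.6325, 0.4315], [-0.7071, -0.3162, -0.3356]], R = [[1.4142, -3.5355, -0.7071], [0.0000, 4.7434, 3.4785], [0.0000, 0.0000, 4.1713]]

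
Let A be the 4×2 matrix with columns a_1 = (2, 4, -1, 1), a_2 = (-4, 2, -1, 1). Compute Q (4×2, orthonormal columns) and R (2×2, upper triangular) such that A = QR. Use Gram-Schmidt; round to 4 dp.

e_1 = a_1/‖a_1‖ = (2, 4, -1, 1)/4.6904 = (0.4264, 0.8528, -0.2132, 0.2132).
r_{12} = e_1·a_2 = 0.4264.
u_2 = a_2 − 0.4264·e_1 = (-4.1818, 1.6364, -0.9091, 0.9091).
‖u_2‖ = 4.6710, so e_2 = (-0.8953, 0.3503, -0.1946, 0.1946).

Q = [[0.4264, -0.8953], [0.8528, 0.3503], [-0.2132, -0.1946], [0.2132, 0.1946]], R = [[4.6904, 0.4264], [0.0000, 4.6710]]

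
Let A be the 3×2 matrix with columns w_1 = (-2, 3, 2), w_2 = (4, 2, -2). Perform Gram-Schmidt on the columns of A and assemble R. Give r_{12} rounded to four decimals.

r_{12} = -1.4552

w_1 = (-2, 3, 2); ‖w_1‖ = 4.1231, so q_1 = (-0.4851, 0.7276, 0.4851).
r_{12} = q_1·w_2 = -1.4552.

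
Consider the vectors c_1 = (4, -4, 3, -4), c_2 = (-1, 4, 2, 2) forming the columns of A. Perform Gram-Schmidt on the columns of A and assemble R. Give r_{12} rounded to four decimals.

c_1 = (4, -4, 3, -4); ‖c_1‖ = 7.5498, so e_1 = (0.5298, -0.5298, 0.3974, -0.5298).
r_{12} = e_1·c_2 = -2.9140.

r_{12} = -2.9140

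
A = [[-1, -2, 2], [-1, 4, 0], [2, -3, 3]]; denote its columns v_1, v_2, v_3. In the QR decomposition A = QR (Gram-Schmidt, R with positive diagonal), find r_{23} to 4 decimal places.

r_{23} = -1.7905

v_1 = (-1, -1, 2); ‖v_1‖ = 2.4495, so e_1 = (-0.4082, -0.4082, 0.8165).
e_1·v_2 = (-0.4082)·(-2) + (-0.4082)·4 + 0.8165·(-3) = -3.2660.
u_2 = v_2 + 3.2660·e_1 = (-3.3333, 2.6667, -0.3333).
‖u_2‖ = 4.2817, so e_2 = (-0.7785, 0.6228, -0.0778).
r_{23} = e_2·v_3 = -1.7905.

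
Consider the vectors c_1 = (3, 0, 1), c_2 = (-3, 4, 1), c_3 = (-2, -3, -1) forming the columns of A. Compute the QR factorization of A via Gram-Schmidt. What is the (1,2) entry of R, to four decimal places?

c_1 = (3, 0, 1); ‖c_1‖ = 3.1623, so e_1 = (0.9487, 0.0000, 0.3162).
r_{12} = e_1·c_2 = -2.5298.

r_{12} = -2.5298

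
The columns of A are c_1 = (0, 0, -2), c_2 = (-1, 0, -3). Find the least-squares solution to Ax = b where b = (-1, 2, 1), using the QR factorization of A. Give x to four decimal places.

x = (-2.0000, 1.0000)

e_1 = c_1/‖c_1‖ = (0, 0, -2)/2.0000 = (0.0000, 0.0000, -1.0000).
r_{12} = e_1·c_2 = 3.0000.
u_2 = c_2 − 3.0000·e_1 = (-1.0000, 0.0000, 0.0000).
‖u_2‖ = 1.0000, so e_2 = (-1.0000, 0.0000, 0.0000).
Qᵀb = (-1.0000, 1.0000).
Back-substitute: x_2 = 1.0000/1.0000 = 1.0000.
x_1 = (-1.0000 − 3.0000·1.0000)/2.0000 = -2.0000.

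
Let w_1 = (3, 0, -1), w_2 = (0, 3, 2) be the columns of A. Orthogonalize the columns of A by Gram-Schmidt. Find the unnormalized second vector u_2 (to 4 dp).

u_2 = (0.6000, 3.0000, 1.8000)

w_1 = (3, 0, -1); ‖w_1‖ = 3.1623, so e_1 = (0.9487, 0.0000, -0.3162).
e_1·w_2 = 0.9487·0 + 0.0000·3 + (-0.3162)·2 = -0.6325.
u_2 = w_2 + 0.6325·e_1 = (0.6000, 3.0000, 1.8000).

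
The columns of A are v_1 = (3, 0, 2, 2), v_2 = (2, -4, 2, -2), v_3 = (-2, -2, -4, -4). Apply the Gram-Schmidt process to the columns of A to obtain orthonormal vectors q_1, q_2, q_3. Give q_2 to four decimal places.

q_1 = v_1/‖v_1‖ = (3, 0, 2, 2)/4.1231 = (0.7276, 0.0000, 0.4851, 0.4851).
r_{12} = q_1·v_2 = 1.4552.
u_2 = v_2 − 1.4552·q_1 = (0.9412, -4.0000, 1.2941, -2.7059).
‖u_2‖ = 5.0875, so q_2 = (0.1850, -0.7862, 0.2544, -0.5319).

q_2 = (0.1850, -0.7862, 0.2544, -0.5319)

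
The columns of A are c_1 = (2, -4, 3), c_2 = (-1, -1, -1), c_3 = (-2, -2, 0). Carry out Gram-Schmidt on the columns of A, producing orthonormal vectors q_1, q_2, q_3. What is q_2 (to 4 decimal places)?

q_2 = (-0.5406, -0.6608, -0.5206)

q_1 = c_1/‖c_1‖ = (2, -4, 3)/5.3852 = (0.3714, -0.7428, 0.5571).
r_{12} = q_1·c_2 = -0.1857.
u_2 = c_2 + 0.1857·q_1 = (-0.9310, -1.1379, -0.8966).
‖u_2‖ = 1.7221, so q_2 = (-0.5406, -0.6608, -0.5206).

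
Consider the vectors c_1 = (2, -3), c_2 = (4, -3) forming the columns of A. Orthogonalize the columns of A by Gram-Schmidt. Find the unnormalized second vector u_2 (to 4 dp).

c_1 = (2, -3); ‖c_1‖ = 3.6056, so q_1 = (0.5547, -0.8321).
q_1·c_2 = 0.5547·4 + (-0.8321)·(-3) = 4.7150.
u_2 = c_2 − 4.7150·q_1 = (1.3846, 0.9231).

u_2 = (1.3846, 0.9231)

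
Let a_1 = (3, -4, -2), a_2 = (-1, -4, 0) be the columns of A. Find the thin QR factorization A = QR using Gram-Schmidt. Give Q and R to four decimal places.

a_1 = (3, -4, -2); ‖a_1‖ = 5.3852, so q_1 = (0.5571, -0.7428, -0.3714).
q_1·a_2 = 0.5571·(-1) + (-0.7428)·(-4) + (-0.3714)·0 = 2.4140.
u_2 = a_2 − 2.4140·q_1 = (-2.3448, -2.2069, 0.8966).
‖u_2‖ = 3.3425, so q_2 = (-0.7015, -0.6603, 0.2682).

Q = [[0.5571, -0.7015], [-0.7428, -0.6603], [-0.3714, 0.2682]], R = [[5.3852, 2.4140], [0.0000, 3.3425]]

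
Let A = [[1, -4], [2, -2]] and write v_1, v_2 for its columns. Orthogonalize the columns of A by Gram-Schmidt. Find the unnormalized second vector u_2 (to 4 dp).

q_1 = v_1/‖v_1‖ = (1, 2)/2.2361 = (0.4472, 0.8944).
r_{12} = q_1·v_2 = -3.5777.
u_2 = v_2 + 3.5777·q_1 = (-2.4000, 1.2000).

u_2 = (-2.4000, 1.2000)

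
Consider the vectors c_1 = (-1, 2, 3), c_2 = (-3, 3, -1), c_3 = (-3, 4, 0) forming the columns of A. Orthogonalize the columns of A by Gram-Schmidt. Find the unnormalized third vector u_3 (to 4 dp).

c_1 = (-1, 2, 3); ‖c_1‖ = 3.7417, so e_1 = (-0.2673, 0.5345, 0.8018).
e_1·c_2 = (-0.2673)·(-3) + 0.5345·3 + 0.8018·(-1) = 1.6036.
u_2 = c_2 − 1.6036·e_1 = (-2.5714, 2.1429, -2.2857).
‖u_2‖ = 4.0532, so e_2 = (-0.6344, 0.5287, -0.5639).
e_1·c_3 = (-0.2673)·(-3) + 0.5345·4 + 0.8018·0 = 2.9399; e_2·c_3 = (-0.6344)·(-3) + 0.5287·4 + (-0.5639)·0 = 4.0180.
u_3 = c_3 − 2.9399·e_1 − 4.0180·e_2 = (0.3348, 0.3043, -0.0913).

u_3 = (0.3348, 0.3043, -0.0913)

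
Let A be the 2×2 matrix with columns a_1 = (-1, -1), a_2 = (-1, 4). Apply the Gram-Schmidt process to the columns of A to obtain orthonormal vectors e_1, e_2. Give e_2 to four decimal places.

a_1 = (-1, -1); ‖a_1‖ = 1.4142, so e_1 = (-0.7071, -0.7071).
e_1·a_2 = (-0.7071)·(-1) + (-0.7071)·4 = -2.1213.
u_2 = a_2 + 2.1213·e_1 = (-2.5000, 2.5000).
‖u_2‖ = 3.5355, so e_2 = (-0.7071, 0.7071).

e_2 = (-0.7071, 0.7071)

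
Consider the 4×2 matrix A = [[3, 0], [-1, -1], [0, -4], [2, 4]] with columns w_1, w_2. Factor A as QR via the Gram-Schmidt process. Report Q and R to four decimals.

Q = [[0.8018, -0.3697], [-0.2673, -0.0685], [0.0000, -0.7668], [0.5345, 0.5203]], R = [[3.7417, 2.4054], [0.0000, 5.2167]]

q_1 = w_1/‖w_1‖ = (3, -1, 0, 2)/3.7417 = (0.8018, -0.2673, 0.0000, 0.5345).
r_{12} = q_1·w_2 = 2.4054.
u_2 = w_2 − 2.4054·q_1 = (-1.9286, -0.3571, -4.0000, 2.7143).
‖u_2‖ = 5.2167, so q_2 = (-0.3697, -0.0685, -0.7668, 0.5203).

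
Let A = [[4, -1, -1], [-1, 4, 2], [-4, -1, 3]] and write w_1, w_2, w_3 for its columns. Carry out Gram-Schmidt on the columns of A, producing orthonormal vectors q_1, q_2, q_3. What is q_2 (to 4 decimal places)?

w_1 = (4, -1, -4); ‖w_1‖ = 5.7446, so q_1 = (0.6963, -0.1741, -0.6963).
q_1·w_2 = 0.6963·(-1) + (-0.1741)·4 + (-0.6963)·(-1) = -0.6963.
u_2 = w_2 + 0.6963·q_1 = (-0.5152, 3.8788, -1.4848).
‖u_2‖ = 4.1851, so q_2 = (-0.1231, 0.9268, -0.3548).

q_2 = (-0.1231, 0.9268, -0.3548)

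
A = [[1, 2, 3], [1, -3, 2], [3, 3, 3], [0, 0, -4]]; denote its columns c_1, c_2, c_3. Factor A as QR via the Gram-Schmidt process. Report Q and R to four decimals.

q_1 = c_1/‖c_1‖ = (1, 1, 3, 0)/3.3166 = (0.3015, 0.3015, 0.9045, 0.0000).
r_{12} = q_1·c_2 = 2.4121.
u_2 = c_2 − 2.4121·q_1 = (1.2727, -3.7273, 0.8182, 0.0000).
‖u_2‖ = 4.0227, so q_2 = (0.3164, -0.9266, 0.2034, 0.0000).
r_{13} = q_1·c_3 = 4.2212; r_{23} = q_2·c_3 = -0.2938.
u_3 = c_3 − 4.2212·q_1 + 0.2938·q_2 = (1.8202, 0.4551, -0.7584, -4.0000).
‖u_3‖ = 4.4828, so q_3 = (0.4060, 0.1015, -0.1692, -0.8923).

Q = [[0.3015, 0.3164, 0.4060], [0.3015, -0.9266, 0.1015], [0.9045, 0.2034, -0.1692], [0.0000, 0.0000, -0.8923]], R = [[3.3166, 2.4121, 4.2212], [0.0000, 4.0227, -0.2938], [0.0000, 0.0000, 4.4828]]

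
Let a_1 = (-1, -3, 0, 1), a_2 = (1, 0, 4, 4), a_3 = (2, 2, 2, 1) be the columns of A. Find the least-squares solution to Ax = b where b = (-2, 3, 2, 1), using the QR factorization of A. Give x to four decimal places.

e_1 = a_1/‖a_1‖ = (-1, -3, 0, 1)/3.3166 = (-0.3015, -0.9045, 0.0000, 0.3015).
r_{12} = e_1·a_2 = 0.9045.
u_2 = a_2 − 0.9045·e_1 = (1.2727, 0.8182, 4.0000, 3.7273).
‖u_2‖ = 5.6729, so e_2 = (0.2244, 0.1442, 0.7051, 0.6570).
r_{13} = e_1·a_3 = -2.1106; r_{23} = e_2·a_3 = 2.8044.
u_3 = a_3 + 2.1106·e_1 − 2.8044·e_2 = (0.7345, -0.3136, 0.0226, -0.2062).
‖u_3‖ = 0.8251, so e_3 = (0.8901, -0.3800, 0.0274, -0.2499).
Qᵀb = (-1.8091, 2.0512, -3.1155).
Back-substitute: x_3 = -3.1155/0.8251 = -3.7759.
x_2 = (2.0512 − 2.8044·(-3.7759))/5.6729 = 2.2282.
x_1 = (-1.8091 − 0.9045·2.2282 + 2.1106·(-3.7759))/3.3166 = -3.5560.

x = (-3.5560, 2.2282, -3.7759)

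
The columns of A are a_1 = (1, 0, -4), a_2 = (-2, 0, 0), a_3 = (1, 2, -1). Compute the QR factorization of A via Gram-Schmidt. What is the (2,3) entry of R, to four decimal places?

a_1 = (1, 0, -4); ‖a_1‖ = 4.1231, so q_1 = (0.2425, 0.0000, -0.9701).
q_1·a_2 = 0.2425·(-2) + 0.0000·0 + (-0.9701)·0 = -0.4851.
u_2 = a_2 + 0.4851·q_1 = (-1.8824, 0.0000, -0.4706).
‖u_2‖ = 1.9403, so q_2 = (-0.9701, 0.0000, -0.2425).
r_{23} = q_2·a_3 = -0.7276.

r_{23} = -0.7276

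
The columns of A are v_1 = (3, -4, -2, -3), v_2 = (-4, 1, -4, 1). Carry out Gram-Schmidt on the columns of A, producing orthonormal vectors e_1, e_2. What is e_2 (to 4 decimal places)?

e_1 = v_1/‖v_1‖ = (3, -4, -2, -3)/6.1644 = (0.4867, -0.6489, -0.3244, -0.4867).
r_{12} = e_1·v_2 = -1.7844.
u_2 = v_2 + 1.7844·e_1 = (-3.1316, -0.1579, -4.5789, 0.1316).
‖u_2‖ = 5.5512, so e_2 = (-0.5641, -0.0284, -0.8249, 0.0237).

e_2 = (-0.5641, -0.0284, -0.8249, 0.0237)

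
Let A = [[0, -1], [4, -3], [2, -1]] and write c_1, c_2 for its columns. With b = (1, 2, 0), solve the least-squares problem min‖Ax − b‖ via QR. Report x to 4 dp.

c_1 = (0, 4, 2); ‖c_1‖ = 4.4721, so q_1 = (0.0000, 0.8944, 0.4472).
q_1·c_2 = 0.0000·(-1) + 0.8944·(-3) + 0.4472·(-1) = -3.1305.
u_2 = c_2 + 3.1305·q_1 = (-1.0000, -0.2000, 0.4000).
‖u_2‖ = 1.0954, so q_2 = (-0.9129, -0.1826, 0.3651).
Qᵀb = (1.7889, -1.2780).
Back-substitute: x_2 = -1.2780/1.0954 = -1.1667.
x_1 = (1.7889 + 3.1305·(-1.1667))/4.4721 = -0.4167.

x = (-0.4167, -1.1667)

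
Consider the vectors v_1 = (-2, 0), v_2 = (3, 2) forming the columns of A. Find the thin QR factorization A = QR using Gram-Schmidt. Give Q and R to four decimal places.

v_1 = (-2, 0); ‖v_1‖ = 2.0000, so e_1 = (-1.0000, 0.0000).
e_1·v_2 = (-1.0000)·3 + 0.0000·2 = -3.0000.
u_2 = v_2 + 3.0000·e_1 = (0.0000, 2.0000).
‖u_2‖ = 2.0000, so e_2 = (0.0000, 1.0000).

Q = [[-1.0000, 0.0000], [0.0000, 1.0000]], R = [[2.0000, -3.0000], [0.0000, 2.0000]]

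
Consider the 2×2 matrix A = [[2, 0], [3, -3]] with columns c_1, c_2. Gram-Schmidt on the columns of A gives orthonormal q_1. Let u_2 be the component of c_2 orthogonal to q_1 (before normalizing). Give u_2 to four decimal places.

u_2 = (1.3846, -0.9231)

c_1 = (2, 3); ‖c_1‖ = 3.6056, so q_1 = (0.5547, 0.8321).
q_1·c_2 = 0.5547·0 + 0.8321·(-3) = -2.4962.
u_2 = c_2 + 2.4962·q_1 = (1.3846, -0.9231).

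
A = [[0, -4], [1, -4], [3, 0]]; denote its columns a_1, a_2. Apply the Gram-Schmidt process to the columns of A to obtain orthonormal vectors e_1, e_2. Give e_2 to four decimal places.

a_1 = (0, 1, 3); ‖a_1‖ = 3.1623, so e_1 = (0.0000, 0.3162, 0.9487).
e_1·a_2 = 0.0000·(-4) + 0.3162·(-4) + 0.9487·0 = -1.2649.
u_2 = a_2 + 1.2649·e_1 = (-4.0000, -3.6000, 1.2000).
‖u_2‖ = 5.5136, so e_2 = (-0.7255, -0.6529, 0.2176).

e_2 = (-0.7255, -0.6529, 0.2176)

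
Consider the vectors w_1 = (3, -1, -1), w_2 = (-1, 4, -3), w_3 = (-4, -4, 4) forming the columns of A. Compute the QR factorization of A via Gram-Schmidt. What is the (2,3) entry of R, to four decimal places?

r_{23} = -5.7250

e_1 = w_1/‖w_1‖ = (3, -1, -1)/3.3166 = (0.9045, -0.3015, -0.3015).
r_{12} = e_1·w_2 = -1.2060.
u_2 = w_2 + 1.2060·e_1 = (0.0909, 3.6364, -3.3636).
‖u_2‖ = 4.9543, so e_2 = (0.0183, 0.7340, -0.6789).
r_{23} = e_2·w_3 = -5.7250.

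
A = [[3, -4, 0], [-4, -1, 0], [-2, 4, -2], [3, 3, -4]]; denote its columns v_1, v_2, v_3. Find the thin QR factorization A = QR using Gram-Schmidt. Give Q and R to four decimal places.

v_1 = (3, -4, -2, 3); ‖v_1‖ = 6.1644, so e_1 = (0.4867, -0.6489, -0.3244, 0.4867).
e_1·v_2 = 0.4867·(-4) + (-0.6489)·(-1) + (-0.3244)·4 + 0.4867·3 = -1.1355.
u_2 = v_2 + 1.1355·e_1 = (-3.4474, -1.7368, 3.6316, 3.5526).
‖u_2‖ = 6.3805, so e_2 = (-0.5403, -0.2722, 0.5692, 0.5568).
e_1·v_3 = 0.4867·0 + (-0.6489)·0 + (-0.3244)·(-2) + 0.4867·(-4) = -1.2978; e_2·v_3 = (-0.5403)·0 + (-0.2722)·0 + 0.5692·(-2) + 0.5568·(-4) = -3.3655.
u_3 = v_3 + 1.2978·e_1 + 3.3655·e_2 = (-1.1868, -1.7582, -0.5055, -1.4945).
‖u_3‖ = 2.6437, so e_3 = (-0.4489, -0.6651, -0.1912, -0.5653).

Q = [[0.4867, -0.5403, -0.4489], [-0.6489, -0.2722, -0.6651], [-0.3244, 0.5692, -0.1912], [0.4867, 0.5568, -0.5653]], R = [[6.1644, -1.1355, -1.2978], [0.0000, 6.3805, -3.3655], [0.0000, 0.0000, 2.6437]]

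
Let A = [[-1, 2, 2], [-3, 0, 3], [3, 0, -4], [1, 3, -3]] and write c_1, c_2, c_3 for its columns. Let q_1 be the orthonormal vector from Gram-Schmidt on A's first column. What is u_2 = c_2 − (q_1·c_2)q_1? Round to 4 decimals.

c_1 = (-1, -3, 3, 1); ‖c_1‖ = 4.4721, so q_1 = (-0.2236, -0.6708, 0.6708, 0.2236).
q_1·c_2 = (-0.2236)·2 + (-0.6708)·0 + 0.6708·0 + 0.2236·3 = 0.2236.
u_2 = c_2 − 0.2236·q_1 = (2.0500, 0.1500, -0.1500, 2.9500).

u_2 = (2.0500, 0.1500, -0.1500, 2.9500)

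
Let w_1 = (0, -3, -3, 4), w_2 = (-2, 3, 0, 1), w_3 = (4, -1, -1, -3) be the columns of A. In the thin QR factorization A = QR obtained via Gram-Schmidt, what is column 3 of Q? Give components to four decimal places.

e_3 = (0.5776, 0.4412, -0.6658, -0.1685)

e_1 = w_1/‖w_1‖ = (0, -3, -3, 4)/5.8310 = (0.0000, -0.5145, -0.5145, 0.6860).
r_{12} = e_1·w_2 = -0.8575.
u_2 = w_2 + 0.8575·e_1 = (-2.0000, 2.5588, -0.4412, 1.5882).
‖u_2‖ = 3.6421, so e_2 = (-0.5491, 0.7026, -0.1211, 0.4361).
r_{13} = e_1·w_3 = -1.0290; r_{23} = e_2·w_3 = -4.0862.
u_3 = w_3 + 1.0290·e_1 + 4.0862·e_2 = (1.7561, 1.3415, -2.0244, -0.5122).
‖u_3‖ = 3.0404, so e_3 = (0.5776, 0.4412, -0.6658, -0.1685).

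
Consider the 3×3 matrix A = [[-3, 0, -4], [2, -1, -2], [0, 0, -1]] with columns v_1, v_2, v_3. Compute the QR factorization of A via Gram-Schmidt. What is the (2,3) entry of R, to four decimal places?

r_{23} = 3.8829

v_1 = (-3, 2, 0); ‖v_1‖ = 3.6056, so e_1 = (-0.8321, 0.5547, 0.0000).
e_1·v_2 = (-0.8321)·0 + 0.5547·(-1) + 0.0000·0 = -0.5547.
u_2 = v_2 + 0.5547·e_1 = (-0.4615, -0.6923, 0.0000).
‖u_2‖ = 0.8321, so e_2 = (-0.5547, -0.8321, 0.0000).
r_{23} = e_2·v_3 = 3.8829.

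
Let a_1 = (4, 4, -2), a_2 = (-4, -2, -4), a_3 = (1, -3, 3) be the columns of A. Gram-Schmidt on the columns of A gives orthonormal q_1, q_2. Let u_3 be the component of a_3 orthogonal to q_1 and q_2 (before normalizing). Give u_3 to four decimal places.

q_1 = a_1/‖a_1‖ = (4, 4, -2)/6.0000 = (0.6667, 0.6667, -0.3333).
r_{12} = q_1·a_2 = -2.6667.
u_2 = a_2 + 2.6667·q_1 = (-2.2222, -0.2222, -4.8889).
‖u_2‖ = 5.3748, so q_2 = (-0.4134, -0.0413, -0.9096).
r_{13} = q_1·a_3 = -2.3333; r_{23} = q_2·a_3 = -3.0182.
u_3 = a_3 + 2.3333·q_1 + 3.0182·q_2 = (1.3077, -1.5692, -0.5231).

u_3 = (1.3077, -1.5692, -0.5231)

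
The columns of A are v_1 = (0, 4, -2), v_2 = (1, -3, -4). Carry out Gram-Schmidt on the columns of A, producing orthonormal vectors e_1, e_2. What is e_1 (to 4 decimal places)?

e_1 = (0.0000, 0.8944, -0.4472)

e_1 = v_1/‖v_1‖ = (0, 4, -2)/4.4721 = (0.0000, 0.8944, -0.4472).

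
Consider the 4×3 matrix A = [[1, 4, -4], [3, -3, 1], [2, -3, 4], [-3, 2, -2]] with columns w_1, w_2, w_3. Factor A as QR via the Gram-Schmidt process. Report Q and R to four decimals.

Q = [[0.2085, 0.9397, 0.0799], [0.6255, -0.1552, -0.7119], [0.4170, -0.3017, 0.6509], [-0.6255, -0.0431, -0.2513]], R = [[4.7958, -3.5447, 2.7107], [0.0000, 5.0433, -5.0347], [0.0000, 0.0000, 2.0747]]

w_1 = (1, 3, 2, -3); ‖w_1‖ = 4.7958, so e_1 = (0.2085, 0.6255, 0.4170, -0.6255).
e_1·w_2 = 0.2085·4 + 0.6255·(-3) + 0.4170·(-3) + (-0.6255)·2 = -3.5447.
u_2 = w_2 + 3.5447·e_1 = (4.7391, -0.7826, -1.5217, -0.2174).
‖u_2‖ = 5.0433, so e_2 = (0.9397, -0.1552, -0.3017, -0.0431).
e_1·w_3 = 0.2085·(-4) + 0.6255·1 + 0.4170·4 + (-0.6255)·(-2) = 2.7107; e_2·w_3 = 0.9397·(-4) + (-0.1552)·1 + (-0.3017)·4 + (-0.0431)·(-2) = -5.0347.
u_3 = w_3 − 2.7107·e_1 + 5.0347·e_2 = (0.1658, -1.4769, 1.3504, -0.5214).
‖u_3‖ = 2.0747, so e_3 = (0.0799, -0.7119, 0.6509, -0.2513).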